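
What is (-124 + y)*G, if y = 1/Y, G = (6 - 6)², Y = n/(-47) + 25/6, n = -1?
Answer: 0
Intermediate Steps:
Y = 1181/282 (Y = -1/(-47) + 25/6 = -1*(-1/47) + 25*(⅙) = 1/47 + 25/6 = 1181/282 ≈ 4.1879)
G = 0 (G = 0² = 0)
y = 282/1181 (y = 1/(1181/282) = 282/1181 ≈ 0.23878)
(-124 + y)*G = (-124 + 282/1181)*0 = -146162/1181*0 = 0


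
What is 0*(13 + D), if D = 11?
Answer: 0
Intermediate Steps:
0*(13 + D) = 0*(13 + 11) = 0*24 = 0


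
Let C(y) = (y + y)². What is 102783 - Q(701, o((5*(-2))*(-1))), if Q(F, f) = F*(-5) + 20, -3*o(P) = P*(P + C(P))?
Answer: 106268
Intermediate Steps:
C(y) = 4*y² (C(y) = (2*y)² = 4*y²)
o(P) = -P*(P + 4*P²)/3
Q(F, f) = 20 - 5*F (Q(F, f) = -5*F + 20 = 20 - 5*F)
102783 - Q(701, o((5*(-2))*(-1))) = 102783 - (20 - 5*701) = 102783 - (20 - 3505) = 102783 - 1*(-3485) = 102783 + 3485 = 106268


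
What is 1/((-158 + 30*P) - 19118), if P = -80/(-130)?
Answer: -13/250348 ≈ -5.1928e-5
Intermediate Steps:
P = 8/13 (P = -80*(-1/130) = 8/13 ≈ 0.61539)
1/((-158 + 30*P) - 19118) = 1/((-158 + 30*(8/13)) - 19118) = 1/((-158 + 240/13) - 19118) = 1/(-1814/13 - 19118) = 1/(-250348/13) = -13/250348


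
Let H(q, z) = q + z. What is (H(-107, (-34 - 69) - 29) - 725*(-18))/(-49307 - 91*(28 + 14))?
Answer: -12811/53129 ≈ -0.24113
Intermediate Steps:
(H(-107, (-34 - 69) - 29) - 725*(-18))/(-49307 - 91*(28 + 14)) = ((-107 + ((-34 - 69) - 29)) - 725*(-18))/(-49307 - 91*(28 + 14)) = ((-107 + (-103 - 29)) + 13050)/(-49307 - 91*42) = ((-107 - 132) + 13050)/(-49307 - 3822) = (-239 + 13050)/(-53129) = 12811*(-1/53129) = -12811/53129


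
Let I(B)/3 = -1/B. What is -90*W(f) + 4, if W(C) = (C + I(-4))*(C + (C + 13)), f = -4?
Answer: 2933/2 ≈ 1466.5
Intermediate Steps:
I(B) = -3/B (I(B) = 3*(-1/B) = -3/B)
W(C) = (13 + 2*C)*(3/4 + C) (W(C) = (C - 3/(-4))*(C + (C + 13)) = (C - 3*(-1/4))*(C + (13 + C)) = (C + 3/4)*(13 + 2*C) = (3/4 + C)*(13 + 2*C) = (13 + 2*C)*(3/4 + C))
-90*W(f) + 4 = -90*(39/4 + 2*(-4)**2 + (29/2)*(-4)) + 4 = -90*(39/4 + 2*16 - 58) + 4 = -90*(39/4 + 32 - 58) + 4 = -90*(-65/4) + 4 = 2925/2 + 4 = 2933/2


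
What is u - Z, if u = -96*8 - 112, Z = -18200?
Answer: 17320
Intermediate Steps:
u = -880 (u = -768 - 112 = -880)
u - Z = -880 - 1*(-18200) = -880 + 18200 = 17320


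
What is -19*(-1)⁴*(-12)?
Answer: 228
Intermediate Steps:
-19*(-1)⁴*(-12) = -19*1*(-12) = -19*(-12) = 228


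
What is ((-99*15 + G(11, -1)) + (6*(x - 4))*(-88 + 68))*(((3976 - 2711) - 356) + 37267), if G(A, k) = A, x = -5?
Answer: -15041344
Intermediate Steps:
((-99*15 + G(11, -1)) + (6*(x - 4))*(-88 + 68))*(((3976 - 2711) - 356) + 37267) = ((-99*15 + 11) + (6*(-5 - 4))*(-88 + 68))*(((3976 - 2711) - 356) + 37267) = ((-1485 + 11) + (6*(-9))*(-20))*((1265 - 356) + 37267) = (-1474 - 54*(-20))*(909 + 37267) = (-1474 + 1080)*38176 = -394*38176 = -15041344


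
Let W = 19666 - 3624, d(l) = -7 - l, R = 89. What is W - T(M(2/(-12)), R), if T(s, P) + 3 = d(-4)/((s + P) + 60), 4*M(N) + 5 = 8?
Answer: 9610967/599 ≈ 16045.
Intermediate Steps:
M(N) = 3/4 (M(N) = -5/4 + (1/4)*8 = -5/4 + 2 = 3/4)
T(s, P) = -3 - 3/(60 + P + s) (T(s, P) = -3 + (-7 - 1*(-4))/((s + P) + 60) = -3 + (-7 + 4)/((P + s) + 60) = -3 - 3/(60 + P + s))
W = 16042
W - T(M(2/(-12)), R) = 16042 - 3*(-61 - 1*89 - 1*3/4)/(60 + 89 + 3/4) = 16042 - 3*(-61 - 89 - 3/4)/599/4 = 16042 - 3*4*(-603)/(599*4) = 16042 - 1*(-1809/599) = 16042 + 1809/599 = 9610967/599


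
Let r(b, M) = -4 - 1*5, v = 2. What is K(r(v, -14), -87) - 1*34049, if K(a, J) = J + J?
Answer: -34223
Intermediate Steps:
r(b, M) = -9 (r(b, M) = -4 - 5 = -9)
K(a, J) = 2*J
K(r(v, -14), -87) - 1*34049 = 2*(-87) - 1*34049 = -174 - 34049 = -34223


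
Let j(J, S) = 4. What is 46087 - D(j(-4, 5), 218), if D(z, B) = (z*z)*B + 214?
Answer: 42385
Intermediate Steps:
D(z, B) = 214 + B*z² (D(z, B) = z²*B + 214 = B*z² + 214 = 214 + B*z²)
46087 - D(j(-4, 5), 218) = 46087 - (214 + 218*4²) = 46087 - (214 + 218*16) = 46087 - (214 + 3488) = 46087 - 1*3702 = 46087 - 3702 = 42385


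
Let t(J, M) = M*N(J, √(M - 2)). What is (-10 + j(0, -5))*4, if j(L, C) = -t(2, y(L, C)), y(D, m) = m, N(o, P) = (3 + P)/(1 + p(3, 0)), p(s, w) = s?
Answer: -25 + 5*I*√7 ≈ -25.0 + 13.229*I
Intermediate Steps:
N(o, P) = ¾ + P/4 (N(o, P) = (3 + P)/(1 + 3) = (3 + P)/4 = (3 + P)*(¼) = ¾ + P/4)
t(J, M) = M*(¾ + √(-2 + M)/4) (t(J, M) = M*(¾ + √(M - 2)/4) = M*(¾ + √(-2 + M)/4))
j(L, C) = -C*(3 + √(-2 + C))/4
(-10 + j(0, -5))*4 = (-10 - ¼*(-5)*(3 + √(-2 - 5)))*4 = (-10 - ¼*(-5)*(3 + √(-7)))*4 = (-10 - ¼*(-5)*(3 + I*√7))*4 = (-10 + (15/4 + 5*I*√7/4))*4 = (-25/4 + 5*I*√7/4)*4 = -25 + 5*I*√7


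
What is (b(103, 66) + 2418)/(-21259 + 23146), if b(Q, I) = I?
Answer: 828/629 ≈ 1.3164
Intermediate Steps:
(b(103, 66) + 2418)/(-21259 + 23146) = (66 + 2418)/(-21259 + 23146) = 2484/1887 = 2484*(1/1887) = 828/629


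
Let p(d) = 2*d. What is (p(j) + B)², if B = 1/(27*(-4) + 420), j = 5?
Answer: 9740641/97344 ≈ 100.06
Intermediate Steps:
B = 1/312 (B = 1/(-108 + 420) = 1/312 ≈ 0.0032051)
(p(j) + B)² = (2*5 + 1/312)² = (10 + 1/312)² = (3121/312)² = 9740641/97344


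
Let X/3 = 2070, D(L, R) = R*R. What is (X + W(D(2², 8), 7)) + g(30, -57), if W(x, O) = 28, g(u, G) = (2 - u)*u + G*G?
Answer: 8647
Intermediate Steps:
g(u, G) = G² + u*(2 - u) (g(u, G) = u*(2 - u) + G² = G² + u*(2 - u))
D(L, R) = R²
X = 6210 (X = 3*2070 = 6210)
(X + W(D(2², 8), 7)) + g(30, -57) = (6210 + 28) + ((-57)² - 1*30² + 2*30) = 6238 + (3249 - 1*900 + 60) = 6238 + (3249 - 900 + 60) = 6238 + 2409 = 8647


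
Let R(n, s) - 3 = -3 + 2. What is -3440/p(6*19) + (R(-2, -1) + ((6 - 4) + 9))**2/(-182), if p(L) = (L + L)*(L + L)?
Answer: -45247/45486 ≈ -0.99475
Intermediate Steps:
R(n, s) = 2 (R(n, s) = 3 + (-3 + 2) = 3 - 1 = 2)
p(L) = 4*L**2 (p(L) = (2*L)*(2*L) = 4*L**2)
-3440/p(6*19) + (R(-2, -1) + ((6 - 4) + 9))**2/(-182) = -3440/(4*(6*19)**2) + (2 + ((6 - 4) + 9))**2/(-182) = -3440/(4*114**2) + (2 + (2 + 9))**2*(-1/182) = -3440/(4*12996) + (2 + 11)**2*(-1/182) = -3440/51984 + 13**2*(-1/182) = -3440*1/51984 + 169*(-1/182) = -215/3249 - 13/14 = -45247/45486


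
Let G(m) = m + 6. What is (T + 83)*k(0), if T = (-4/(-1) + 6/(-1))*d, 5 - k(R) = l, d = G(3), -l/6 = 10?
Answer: 4225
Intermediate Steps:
l = -60 (l = -6*10 = -60)
G(m) = 6 + m
d = 9 (d = 6 + 3 = 9)
k(R) = 65 (k(R) = 5 - 1*(-60) = 5 + 60 = 65)
T = -18 (T = (-4/(-1) + 6/(-1))*9 = (-4*(-1) + 6*(-1))*9 = (4 - 6)*9 = -2*9 = -18)
(T + 83)*k(0) = (-18 + 83)*65 = 65*65 = 4225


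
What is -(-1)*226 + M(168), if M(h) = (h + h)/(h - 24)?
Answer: 685/3 ≈ 228.33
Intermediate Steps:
M(h) = 2*h/(-24 + h) (M(h) = (2*h)/(-24 + h) = 2*h/(-24 + h))
-(-1)*226 + M(168) = -(-1)*226 + 2*168/(-24 + 168) = -1*(-226) + 2*168/144 = 226 + 2*168*(1/144) = 226 + 7/3 = 685/3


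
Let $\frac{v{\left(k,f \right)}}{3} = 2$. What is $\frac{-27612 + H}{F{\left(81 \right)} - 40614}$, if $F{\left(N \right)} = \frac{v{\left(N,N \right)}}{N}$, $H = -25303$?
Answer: $\frac{1428705}{1096576} \approx 1.3029$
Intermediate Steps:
$v{\left(k,f \right)} = 6$ ($v{\left(k,f \right)} = 3 \cdot 2 = 6$)
$F{\left(N \right)} = \frac{6}{N}$
$\frac{-27612 + H}{F{\left(81 \right)} - 40614} = \frac{-27612 - 25303}{\frac{6}{81} - 40614} = - \frac{52915}{6 \cdot \frac{1}{81} - 40614} = - \frac{52915}{\frac{2}{27} - 40614} = - \frac{52915}{- \frac{1096576}{27}} = \left(-52915\right) \left(- \frac{27}{1096576}\right) = \frac{1428705}{1096576}$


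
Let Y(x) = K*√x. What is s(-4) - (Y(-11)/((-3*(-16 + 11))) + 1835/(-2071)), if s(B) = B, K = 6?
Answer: -6449/2071 - 2*I*√11/5 ≈ -3.114 - 1.3267*I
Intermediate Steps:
Y(x) = 6*√x
s(-4) - (Y(-11)/((-3*(-16 + 11))) + 1835/(-2071)) = -4 - ((6*√(-11))/((-3*(-16 + 11))) + 1835/(-2071)) = -4 - ((6*(I*√11))/((-3*(-5))) + 1835*(-1/2071)) = -4 - ((6*I*√11)/15 - 1835/2071) = -4 - ((6*I*√11)*(1/15) - 1835/2071) = -4 - (2*I*√11/5 - 1835/2071) = -4 - (-1835/2071 + 2*I*√11/5) = -4 + (1835/2071 - 2*I*√11/5) = -6449/2071 - 2*I*√11/5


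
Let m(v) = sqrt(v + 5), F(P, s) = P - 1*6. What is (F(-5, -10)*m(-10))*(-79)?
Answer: 869*I*sqrt(5) ≈ 1943.1*I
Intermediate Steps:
F(P, s) = -6 + P (F(P, s) = P - 6 = -6 + P)
m(v) = sqrt(5 + v)
(F(-5, -10)*m(-10))*(-79) = ((-6 - 5)*sqrt(5 - 10))*(-79) = -11*I*sqrt(5)*(-79) = 869*I*sqrt(5)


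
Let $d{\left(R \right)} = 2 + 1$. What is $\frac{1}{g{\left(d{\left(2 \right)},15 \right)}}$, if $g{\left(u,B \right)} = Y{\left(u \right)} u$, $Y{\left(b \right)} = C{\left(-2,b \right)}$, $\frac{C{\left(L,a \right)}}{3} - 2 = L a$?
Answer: $- \frac{1}{36} \approx -0.027778$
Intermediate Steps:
$C{\left(L,a \right)} = 6 + 3 L a$
$Y{\left(b \right)} = 6 - 6 b$ ($Y{\left(b \right)} = 6 + 3 \left(-2\right) b = 6 - 6 b$)
$d{\left(R \right)} = 3$
$g{\left(u,B \right)} = u \left(6 - 6 u\right)$ ($g{\left(u,B \right)} = \left(6 - 6 u\right) u = u \left(6 - 6 u\right)$)
$\frac{1}{g{\left(d{\left(2 \right)},15 \right)}} = \frac{1}{6 \cdot 3 \left(1 - 3\right)} = \frac{1}{6 \cdot 3 \left(-2\right)} = \frac{1}{-36} = - \frac{1}{36}$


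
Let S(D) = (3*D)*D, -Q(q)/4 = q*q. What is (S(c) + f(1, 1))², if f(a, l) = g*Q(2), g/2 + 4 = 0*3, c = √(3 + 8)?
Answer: 25921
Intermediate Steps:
Q(q) = -4*q² (Q(q) = -4*q*q = -4*q²)
c = √11 ≈ 3.3166
g = -8 (g = -8 + 2*(0*3) = -8 + 2*0 = -8 + 0 = -8)
S(D) = 3*D²
f(a, l) = 128 (f(a, l) = -(-32)*2² = -(-32)*4 = -8*(-16) = 128)
(S(c) + f(1, 1))² = (3*(√11)² + 128)² = (3*11 + 128)² = (33 + 128)² = 161² = 25921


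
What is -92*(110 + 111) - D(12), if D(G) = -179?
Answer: -20153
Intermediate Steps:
-92*(110 + 111) - D(12) = -92*(110 + 111) - 1*(-179) = -92*221 + 179 = -20332 + 179 = -20153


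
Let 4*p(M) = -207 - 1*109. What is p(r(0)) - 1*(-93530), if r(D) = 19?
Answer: 93451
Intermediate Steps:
p(M) = -79 (p(M) = (-207 - 1*109)/4 = (-207 - 109)/4 = (¼)*(-316) = -79)
p(r(0)) - 1*(-93530) = -79 - 1*(-93530) = -79 + 93530 = 93451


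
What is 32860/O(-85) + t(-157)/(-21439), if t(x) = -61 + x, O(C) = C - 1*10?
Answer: -140892966/407341 ≈ -345.88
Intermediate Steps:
O(C) = -10 + C (O(C) = C - 10 = -10 + C)
32860/O(-85) + t(-157)/(-21439) = 32860/(-10 - 85) + (-61 - 157)/(-21439) = 32860/(-95) - 218*(-1/21439) = 32860*(-1/95) + 218/21439 = -6572/19 + 218/21439 = -140892966/407341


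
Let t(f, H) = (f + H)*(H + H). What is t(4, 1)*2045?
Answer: 20450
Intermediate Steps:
t(f, H) = 2*H*(H + f) (t(f, H) = (H + f)*(2*H) = 2*H*(H + f))
t(4, 1)*2045 = (2*1*(1 + 4))*2045 = (2*1*5)*2045 = 10*2045 = 20450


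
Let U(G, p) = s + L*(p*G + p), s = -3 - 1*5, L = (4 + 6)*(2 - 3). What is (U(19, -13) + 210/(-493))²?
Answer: 1632379301316/243049 ≈ 6.7163e+6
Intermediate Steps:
L = -10 (L = 10*(-1) = -10)
s = -8 (s = -3 - 5 = -8)
U(G, p) = -8 - 10*p - 10*G*p (U(G, p) = -8 - 10*(p*G + p) = -8 - 10*(G*p + p) = -8 - 10*(p + G*p) = -8 + (-10*p - 10*G*p) = -8 - 10*p - 10*G*p)
(U(19, -13) + 210/(-493))² = ((-8 - 10*(-13) - 10*19*(-13)) + 210/(-493))² = ((-8 + 130 + 2470) + 210*(-1/493))² = (2592 - 210/493)² = (1277646/493)² = 1632379301316/243049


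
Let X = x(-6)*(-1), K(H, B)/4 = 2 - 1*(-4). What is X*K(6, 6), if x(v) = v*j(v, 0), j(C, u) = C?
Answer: -864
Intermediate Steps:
K(H, B) = 24 (K(H, B) = 4*(2 - 1*(-4)) = 4*(2 + 4) = 4*6 = 24)
x(v) = v² (x(v) = v*v = v²)
X = -36 (X = (-6)²*(-1) = 36*(-1) = -36)
X*K(6, 6) = -36*24 = -864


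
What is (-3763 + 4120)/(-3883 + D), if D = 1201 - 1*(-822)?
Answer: -119/620 ≈ -0.19194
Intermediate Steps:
D = 2023 (D = 1201 + 822 = 2023)
(-3763 + 4120)/(-3883 + D) = (-3763 + 4120)/(-3883 + 2023) = 357/(-1860) = 357*(-1/1860) = -119/620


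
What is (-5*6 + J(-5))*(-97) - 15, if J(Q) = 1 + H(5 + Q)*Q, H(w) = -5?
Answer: 373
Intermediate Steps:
J(Q) = 1 - 5*Q
(-5*6 + J(-5))*(-97) - 15 = (-5*6 + (1 - 5*(-5)))*(-97) - 15 = (-30 + (1 + 25))*(-97) - 15 = (-30 + 26)*(-97) - 15 = -4*(-97) - 15 = 388 - 15 = 373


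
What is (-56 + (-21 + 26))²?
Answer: 2601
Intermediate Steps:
(-56 + (-21 + 26))² = (-56 + 5)² = (-51)² = 2601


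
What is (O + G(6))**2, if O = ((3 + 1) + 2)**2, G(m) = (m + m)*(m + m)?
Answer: 32400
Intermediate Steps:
G(m) = 4*m**2 (G(m) = (2*m)*(2*m) = 4*m**2)
O = 36 (O = (4 + 2)**2 = 6**2 = 36)
(O + G(6))**2 = (36 + 4*6**2)**2 = (36 + 4*36)**2 = (36 + 144)**2 = 180**2 = 32400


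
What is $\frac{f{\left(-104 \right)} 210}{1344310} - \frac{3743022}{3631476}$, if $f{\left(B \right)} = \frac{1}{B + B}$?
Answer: $- \frac{8721761656771}{8461837802704} \approx -1.0307$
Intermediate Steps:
$f{\left(B \right)} = \frac{1}{2 B}$
$\frac{f{\left(-104 \right)} 210}{1344310} - \frac{3743022}{3631476} = \frac{\frac{1}{2 \left(-104\right)} 210}{1344310} - \frac{3743022}{3631476} = \frac{1}{2} \left(- \frac{1}{104}\right) 210 \cdot \frac{1}{1344310} - \frac{623837}{605246} = \left(- \frac{1}{208}\right) 210 \cdot \frac{1}{1344310} - \frac{623837}{605246} = \left(- \frac{105}{104}\right) \frac{1}{1344310} - \frac{623837}{605246} = - \frac{21}{27961648} - \frac{623837}{605246} = - \frac{8721761656771}{8461837802704}$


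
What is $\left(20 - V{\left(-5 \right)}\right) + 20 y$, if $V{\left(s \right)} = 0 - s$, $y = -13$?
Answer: $-245$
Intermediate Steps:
$V{\left(s \right)} = - s$
$\left(20 - V{\left(-5 \right)}\right) + 20 y = \left(20 - \left(-1\right) \left(-5\right)\right) + 20 \left(-13\right) = \left(20 - 5\right) - 260 = 15 - 260 = -245$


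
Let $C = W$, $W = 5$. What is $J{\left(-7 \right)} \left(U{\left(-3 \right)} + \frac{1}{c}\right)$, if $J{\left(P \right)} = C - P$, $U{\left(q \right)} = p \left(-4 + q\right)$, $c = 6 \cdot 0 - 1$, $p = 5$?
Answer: $-432$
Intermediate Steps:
$C = 5$
$c = -1$ ($c = 0 - 1 = -1$)
$U{\left(q \right)} = -20 + 5 q$ ($U{\left(q \right)} = 5 \left(-4 + q\right) = -20 + 5 q$)
$J{\left(P \right)} = 5 - P$
$J{\left(-7 \right)} \left(U{\left(-3 \right)} + \frac{1}{c}\right) = \left(5 - -7\right) \left(\left(-20 + 5 \left(-3\right)\right) + \frac{1}{-1}\right) = \left(5 + 7\right) \left(\left(-20 - 15\right) - 1\right) = 12 \left(-35 - 1\right) = 12 \left(-36\right) = -432$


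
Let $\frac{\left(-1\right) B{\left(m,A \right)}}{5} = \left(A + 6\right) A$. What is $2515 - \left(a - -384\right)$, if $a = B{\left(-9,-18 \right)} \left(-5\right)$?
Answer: $-3269$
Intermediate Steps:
$B{\left(m,A \right)} = - 5 A \left(6 + A\right)$ ($B{\left(m,A \right)} = - 5 \left(A + 6\right) A = - 5 \left(6 + A\right) A = - 5 A \left(6 + A\right)$)
$a = 5400$ ($a = \left(-5\right) \left(-18\right) \left(6 - 18\right) \left(-5\right) = \left(-5\right) \left(-18\right) \left(-12\right) \left(-5\right) = \left(-1080\right) \left(-5\right) = 5400$)
$2515 - \left(a - -384\right) = 2515 - \left(5400 - -384\right) = 2515 - \left(5400 + 384\right) = 2515 - 5784 = -3269$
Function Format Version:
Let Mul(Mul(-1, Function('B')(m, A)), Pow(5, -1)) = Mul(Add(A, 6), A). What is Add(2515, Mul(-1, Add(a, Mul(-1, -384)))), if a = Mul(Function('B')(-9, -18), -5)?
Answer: -3269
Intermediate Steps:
Function('B')(m, A) = Mul(-5, A, Add(6, A)) (Function('B')(m, A) = Mul(-5, Mul(Add(A, 6), A)) = Mul(-5, Mul(Add(6, A), A)) = Mul(-5, Mul(A, Add(6, A))) = Mul(-5, A, Add(6, A)))
a = 5400 (a = Mul(Mul(-5, -18, Add(6, -18)), -5) = Mul(Mul(-5, -18, -12), -5) = Mul(-1080, -5) = 5400)
Add(2515, Mul(-1, Add(a, Mul(-1, -384)))) = Add(2515, Mul(-1, Add(5400, Mul(-1, -384)))) = Add(2515, Mul(-1, Add(5400, 384))) = Add(2515, Mul(-1, 5784)) = Add(2515, -5784) = -3269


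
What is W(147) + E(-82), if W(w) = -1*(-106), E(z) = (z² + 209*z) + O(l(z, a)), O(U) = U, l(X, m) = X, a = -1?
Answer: -10390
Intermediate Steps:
E(z) = z² + 210*z (E(z) = (z² + 209*z) + z = z² + 210*z)
W(w) = 106
W(147) + E(-82) = 106 - 82*(210 - 82) = 106 - 82*128 = 106 - 10496 = -10390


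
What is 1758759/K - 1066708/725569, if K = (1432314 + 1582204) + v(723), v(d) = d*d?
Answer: -2497108664005/2566516768543 ≈ -0.97296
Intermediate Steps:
v(d) = d**2
K = 3537247 (K = (1432314 + 1582204) + 723**2 = 3014518 + 522729 = 3537247)
1758759/K - 1066708/725569 = 1758759/3537247 - 1066708/725569 = -2497108664005/2566516768543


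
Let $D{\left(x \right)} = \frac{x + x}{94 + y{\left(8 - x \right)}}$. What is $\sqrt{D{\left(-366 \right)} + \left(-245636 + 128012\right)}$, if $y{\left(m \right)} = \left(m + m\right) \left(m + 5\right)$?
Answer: $\frac{3 i \sqrt{262762283139446}}{141793} \approx 342.96 i$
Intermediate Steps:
$y{\left(m \right)} = 2 m \left(5 + m\right)$
$D{\left(x \right)} = \frac{2 x}{94 + 2 \left(8 - x\right) \left(13 - x\right)}$ ($D{\left(x \right)} = \frac{x + x}{94 + 2 \left(8 - x\right) \left(5 - \left(-8 + x\right)\right)} = \frac{2 x}{94 + 2 \left(8 - x\right) \left(13 - x\right)}$)
$\sqrt{D{\left(-366 \right)} + \left(-245636 + 128012\right)} = \sqrt{- \frac{366}{151 + \left(-366\right)^{2} - -7686} + \left(-245636 + 128012\right)} = \sqrt{- \frac{366}{151 + 133956 + 7686} - 117624} = \sqrt{- \frac{366}{141793} - 117624} = \sqrt{- \frac{16678260198}{141793}} = \frac{3 i \sqrt{262762283139446}}{141793}$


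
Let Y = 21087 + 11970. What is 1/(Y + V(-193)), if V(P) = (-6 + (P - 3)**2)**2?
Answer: 1/1475361157 ≈ 6.7780e-10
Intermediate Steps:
V(P) = (-6 + (-3 + P)**2)**2
Y = 33057
1/(Y + V(-193)) = 1/(33057 + (-6 + (-3 - 193)**2)**2) = 1/(33057 + (-6 + (-196)**2)**2) = 1/(33057 + (-6 + 38416)**2) = 1/(33057 + 38410**2) = 1/(33057 + 1475328100) = 1/1475361157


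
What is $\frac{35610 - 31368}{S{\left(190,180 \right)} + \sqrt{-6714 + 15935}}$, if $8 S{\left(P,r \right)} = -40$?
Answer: $\frac{10605}{4598} + \frac{2121 \sqrt{9221}}{4598} \approx 46.602$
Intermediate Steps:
$S{\left(P,r \right)} = -5$ ($S{\left(P,r \right)} = \frac{1}{8} \left(-40\right) = -5$)
$\frac{35610 - 31368}{S{\left(190,180 \right)} + \sqrt{-6714 + 15935}} = \frac{35610 - 31368}{-5 + \sqrt{-6714 + 15935}} = \frac{4242}{-5 + \sqrt{9221}}$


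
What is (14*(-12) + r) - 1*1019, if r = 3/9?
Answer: -3560/3 ≈ -1186.7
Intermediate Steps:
r = ⅓ (r = 3*(⅑) = ⅓ ≈ 0.33333)
(14*(-12) + r) - 1*1019 = (14*(-12) + ⅓) - 1*1019 = (-168 + ⅓) - 1019 = -503/3 - 1019 = -3560/3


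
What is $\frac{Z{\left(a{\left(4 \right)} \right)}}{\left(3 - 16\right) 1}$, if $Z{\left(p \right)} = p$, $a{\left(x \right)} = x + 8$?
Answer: $- \frac{12}{13} \approx -0.92308$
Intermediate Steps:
$a{\left(x \right)} = 8 + x$
$\frac{Z{\left(a{\left(4 \right)} \right)}}{\left(3 - 16\right) 1} = \frac{8 + 4}{\left(3 - 16\right) 1} = \frac{12}{\left(-13\right) 1} = \frac{12}{-13} = 12 \left(- \frac{1}{13}\right) = - \frac{12}{13}$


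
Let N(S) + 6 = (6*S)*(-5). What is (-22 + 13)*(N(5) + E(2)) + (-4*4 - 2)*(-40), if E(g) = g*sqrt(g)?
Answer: 2124 - 18*sqrt(2) ≈ 2098.5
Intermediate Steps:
N(S) = -6 - 30*S (N(S) = -6 + (6*S)*(-5) = -6 - 30*S)
E(g) = g**(3/2)
(-22 + 13)*(N(5) + E(2)) + (-4*4 - 2)*(-40) = (-22 + 13)*((-6 - 30*5) + 2**(3/2)) + (-4*4 - 2)*(-40) = -9*((-6 - 150) + 2*sqrt(2)) + (-16 - 2)*(-40) = -9*(-156 + 2*sqrt(2)) - 18*(-40) = (1404 - 18*sqrt(2)) + 720 = 2124 - 18*sqrt(2)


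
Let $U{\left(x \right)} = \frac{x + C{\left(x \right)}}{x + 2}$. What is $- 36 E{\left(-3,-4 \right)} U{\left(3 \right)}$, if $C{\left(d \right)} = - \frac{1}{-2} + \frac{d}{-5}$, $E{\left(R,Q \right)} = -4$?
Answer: $\frac{2088}{25} \approx 83.52$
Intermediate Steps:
$C{\left(d \right)} = \frac{1}{2} - \frac{d}{5}$ ($C{\left(d \right)} = \left(-1\right) \left(- \frac{1}{2}\right) + d \left(- \frac{1}{5}\right) = \frac{1}{2} - \frac{d}{5}$)
$U{\left(x \right)} = \frac{\frac{1}{2} + \frac{4 x}{5}}{2 + x}$ ($U{\left(x \right)} = \frac{x - \left(- \frac{1}{2} + \frac{x}{5}\right)}{x + 2} = \frac{\frac{1}{2} + \frac{4 x}{5}}{2 + x}$)
$- 36 E{\left(-3,-4 \right)} U{\left(3 \right)} = \left(-36\right) \left(-4\right) \frac{5 + 8 \cdot 3}{10 \left(2 + 3\right)} = 144 \frac{5 + 24}{10 \cdot 5} = 144 \cdot \frac{1}{10} \cdot \frac{1}{5} \cdot 29 = 144 \cdot \frac{29}{50} = \frac{2088}{25}$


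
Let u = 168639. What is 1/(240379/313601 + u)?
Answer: 313601/52885599418 ≈ 5.9298e-6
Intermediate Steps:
1/(240379/313601 + u) = 1/(240379/313601 + 168639) = 1/(52885599418/313601) = 313601/52885599418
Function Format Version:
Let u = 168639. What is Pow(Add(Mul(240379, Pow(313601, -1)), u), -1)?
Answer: Rational(313601, 52885599418) ≈ 5.9298e-6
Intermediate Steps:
Pow(Add(Mul(240379, Pow(313601, -1)), u), -1) = Pow(Add(Mul(240379, Pow(313601, -1)), 168639), -1) = Pow(Add(Mul(240379, Rational(1, 313601)), 168639), -1) = Pow(Add(Rational(240379, 313601), 168639), -1) = Pow(Rational(52885599418, 313601), -1) = Rational(313601, 52885599418)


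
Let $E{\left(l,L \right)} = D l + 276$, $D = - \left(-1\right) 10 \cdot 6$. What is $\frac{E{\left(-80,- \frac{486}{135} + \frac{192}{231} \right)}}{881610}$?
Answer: $- \frac{754}{146935} \approx -0.0051315$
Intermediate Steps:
$D = 60$ ($D = \left(-1\right) \left(-10\right) 6 = 10 \cdot 6 = 60$)
$E{\left(l,L \right)} = 276 + 60 l$ ($E{\left(l,L \right)} = 60 l + 276 = 276 + 60 l$)
$\frac{E{\left(-80,- \frac{486}{135} + \frac{192}{231} \right)}}{881610} = \frac{276 + 60 \left(-80\right)}{881610} = \left(276 - 4800\right) \frac{1}{881610} = \left(-4524\right) \frac{1}{881610} = - \frac{754}{146935}$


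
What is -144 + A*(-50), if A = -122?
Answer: 5956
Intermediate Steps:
-144 + A*(-50) = -144 - 122*(-50) = -144 + 6100 = 5956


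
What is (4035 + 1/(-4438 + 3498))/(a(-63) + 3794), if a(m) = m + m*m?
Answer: 344809/658000 ≈ 0.52403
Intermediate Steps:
a(m) = m + m²
(4035 + 1/(-4438 + 3498))/(a(-63) + 3794) = (4035 + 1/(-4438 + 3498))/(-63*(1 - 63) + 3794) = (4035 + 1/(-940))/(-63*(-62) + 3794) = (4035 - 1/940)/(3906 + 3794) = (3792899/940)/7700 = (3792899/940)*(1/7700) = 344809/658000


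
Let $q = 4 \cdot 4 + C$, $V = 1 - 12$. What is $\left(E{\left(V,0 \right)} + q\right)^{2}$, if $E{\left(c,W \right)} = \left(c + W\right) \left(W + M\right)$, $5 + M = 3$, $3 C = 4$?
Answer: $\frac{13924}{9} \approx 1547.1$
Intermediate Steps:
$C = \frac{4}{3}$ ($C = \frac{1}{3} \cdot 4 = \frac{4}{3} \approx 1.3333$)
$M = -2$ ($M = -5 + 3 = -2$)
$V = -11$ ($V = 1 - 12 = -11$)
$E{\left(c,W \right)} = \left(-2 + W\right) \left(W + c\right)$ ($E{\left(c,W \right)} = \left(c + W\right) \left(W - 2\right) = \left(W + c\right) \left(-2 + W\right) = \left(-2 + W\right) \left(W + c\right)$)
$q = \frac{52}{3}$ ($q = 4 \cdot 4 + \frac{4}{3} = 16 + \frac{4}{3} = \frac{52}{3} \approx 17.333$)
$\left(E{\left(V,0 \right)} + q\right)^{2} = \left(\left(0^{2} - 0 - -22 + 0 \left(-11\right)\right) + \frac{52}{3}\right)^{2} = \left(\left(0 + 0 + 22 + 0\right) + \frac{52}{3}\right)^{2} = \left(22 + \frac{52}{3}\right)^{2} = \left(\frac{118}{3}\right)^{2} = \frac{13924}{9}$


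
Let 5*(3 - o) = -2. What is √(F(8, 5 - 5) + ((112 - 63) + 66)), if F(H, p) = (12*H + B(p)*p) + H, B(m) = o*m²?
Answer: √219 ≈ 14.799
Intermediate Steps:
o = 17/5 (o = 3 - ⅕*(-2) = 3 + ⅖ = 17/5 ≈ 3.4000)
B(m) = 17*m²/5
F(H, p) = 13*H + 17*p³/5 (F(H, p) = (12*H + (17*p²/5)*p) + H = (12*H + 17*p³/5) + H = 13*H + 17*p³/5)
√(F(8, 5 - 5) + ((112 - 63) + 66)) = √((13*8 + 17*(5 - 5)³/5) + ((112 - 63) + 66)) = √((104 + (17/5)*0³) + (49 + 66)) = √((104 + (17/5)*0) + 115) = √((104 + 0) + 115) = √(104 + 115) = √219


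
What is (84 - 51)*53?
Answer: 1749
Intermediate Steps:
(84 - 51)*53 = 33*53 = 1749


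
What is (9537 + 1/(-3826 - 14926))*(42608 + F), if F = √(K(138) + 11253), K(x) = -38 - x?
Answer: 476245122649/1172 + 178837823*√11077/18752 ≈ 4.0736e+8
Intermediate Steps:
F = √11077 (F = √((-38 - 1*138) + 11253) = √((-38 - 138) + 11253) = √(-176 + 11253) = √11077 ≈ 105.25)
(9537 + 1/(-3826 - 14926))*(42608 + F) = (9537 + 1/(-3826 - 14926))*(42608 + √11077) = (9537 + 1/(-18752))*(42608 + √11077) = (9537 - 1/18752)*(42608 + √11077) = 178837823*(42608 + √11077)/18752 = 476245122649/1172 + 178837823*√11077/18752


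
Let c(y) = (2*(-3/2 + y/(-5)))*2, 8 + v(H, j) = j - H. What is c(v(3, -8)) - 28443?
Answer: -142169/5 ≈ -28434.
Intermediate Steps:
v(H, j) = -8 + j - H (v(H, j) = -8 + (j - H) = -8 + j - H)
c(y) = -6 - 4*y/5 (c(y) = (2*(-3*½ + y*(-⅕)))*2 = (2*(-3/2 - y/5))*2 = (-3 - 2*y/5)*2 = -6 - 4*y/5)
c(v(3, -8)) - 28443 = (-6 - 4*(-8 - 8 - 1*3)/5) - 28443 = (-6 - 4*(-8 - 8 - 3)/5) - 28443 = (-6 - ⅘*(-19)) - 28443 = (-6 + 76/5) - 28443 = 46/5 - 28443 = -142169/5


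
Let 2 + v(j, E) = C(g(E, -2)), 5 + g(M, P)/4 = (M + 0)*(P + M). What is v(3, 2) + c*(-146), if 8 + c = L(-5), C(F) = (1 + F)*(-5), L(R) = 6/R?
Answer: 7181/5 ≈ 1436.2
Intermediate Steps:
g(M, P) = -20 + 4*M*(M + P) (g(M, P) = -20 + 4*((M + 0)*(P + M)) = -20 + 4*(M*(M + P)) = -20 + 4*M*(M + P))
C(F) = -5 - 5*F
v(j, E) = 93 - 20*E² + 40*E (v(j, E) = -2 + (-5 - 5*(-20 + 4*E² + 4*E*(-2))) = -2 + (-5 - 5*(-20 + 4*E² - 8*E)) = -2 + (-5 - 5*(-20 - 8*E + 4*E²)) = -2 + (-5 + (100 - 20*E² + 40*E)) = -2 + (95 - 20*E² + 40*E) = 93 - 20*E² + 40*E)
c = -46/5 (c = -8 + 6/(-5) = -8 + 6*(-⅕) = -8 - 6/5 = -46/5 ≈ -9.2000)
v(3, 2) + c*(-146) = (93 - 20*2² + 40*2) - 46/5*(-146) = (93 - 20*4 + 80) + 6716/5 = (93 - 80 + 80) + 6716/5 = 93 + 6716/5 = 7181/5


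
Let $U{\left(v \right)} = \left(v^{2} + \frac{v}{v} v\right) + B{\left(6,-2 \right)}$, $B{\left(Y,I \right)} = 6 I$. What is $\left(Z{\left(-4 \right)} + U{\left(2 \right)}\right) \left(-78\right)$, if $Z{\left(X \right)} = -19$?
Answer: $1950$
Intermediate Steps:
$U{\left(v \right)} = -12 + v + v^{2}$ ($U{\left(v \right)} = \left(v^{2} + \frac{v}{v} v\right) + 6 \left(-2\right) = \left(v^{2} + 1 v\right) - 12 = \left(v^{2} + v\right) - 12 = \left(v + v^{2}\right) - 12 = -12 + v + v^{2}$)
$\left(Z{\left(-4 \right)} + U{\left(2 \right)}\right) \left(-78\right) = \left(-19 + \left(-12 + 2 + 2^{2}\right)\right) \left(-78\right) = \left(-19 + \left(-12 + 2 + 4\right)\right) \left(-78\right) = \left(-19 - 6\right) \left(-78\right) = \left(-25\right) \left(-78\right) = 1950$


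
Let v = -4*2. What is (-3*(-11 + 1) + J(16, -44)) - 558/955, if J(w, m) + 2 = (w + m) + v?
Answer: -8198/955 ≈ -8.5843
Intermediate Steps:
v = -8
J(w, m) = -10 + m + w (J(w, m) = -2 + ((w + m) - 8) = -2 + ((m + w) - 8) = -2 + (-8 + m + w) = -10 + m + w)
(-3*(-11 + 1) + J(16, -44)) - 558/955 = (-3*(-11 + 1) + (-10 - 44 + 16)) - 558/955 = (-3*(-10) - 38) - 558*1/955 = (30 - 38) - 558/955 = -8 - 558/955 = -8198/955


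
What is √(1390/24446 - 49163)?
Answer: 7*I*√149898545058/12223 ≈ 221.73*I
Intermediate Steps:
√(1390/24446 - 49163) = √(1390*(1/24446) - 49163) = √(695/12223 - 49163) = √(-600918654/12223) = 7*I*√149898545058/12223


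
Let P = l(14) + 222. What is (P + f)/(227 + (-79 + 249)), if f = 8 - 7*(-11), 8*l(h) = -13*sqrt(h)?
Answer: 307/397 - 13*sqrt(14)/3176 ≈ 0.75798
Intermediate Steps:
l(h) = -13*sqrt(h)/8 (l(h) = (-13*sqrt(h))/8 = -13*sqrt(h)/8)
f = 85 (f = 8 + 77 = 85)
P = 222 - 13*sqrt(14)/8 (P = -13*sqrt(14)/8 + 222 = 222 - 13*sqrt(14)/8 ≈ 215.92)
(P + f)/(227 + (-79 + 249)) = ((222 - 13*sqrt(14)/8) + 85)/(227 + (-79 + 249)) = (307 - 13*sqrt(14)/8)/(227 + 170) = (307 - 13*sqrt(14)/8)/397 = (307 - 13*sqrt(14)/8)*(1/397) = 307/397 - 13*sqrt(14)/3176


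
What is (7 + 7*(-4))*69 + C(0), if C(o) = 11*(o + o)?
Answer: -1449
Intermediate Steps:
C(o) = 22*o (C(o) = 11*(2*o) = 22*o)
(7 + 7*(-4))*69 + C(0) = (7 + 7*(-4))*69 + 22*0 = (7 - 28)*69 + 0 = -21*69 + 0 = -1449 + 0 = -1449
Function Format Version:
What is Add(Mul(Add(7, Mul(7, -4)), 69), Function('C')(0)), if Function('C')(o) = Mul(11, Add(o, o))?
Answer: -1449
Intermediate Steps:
Function('C')(o) = Mul(22, o) (Function('C')(o) = Mul(11, Mul(2, o)) = Mul(22, o))
Add(Mul(Add(7, Mul(7, -4)), 69), Function('C')(0)) = Add(Mul(Add(7, Mul(7, -4)), 69), Mul(22, 0)) = Add(Mul(Add(7, -28), 69), 0) = Add(Mul(-21, 69), 0) = Add(-1449, 0) = -1449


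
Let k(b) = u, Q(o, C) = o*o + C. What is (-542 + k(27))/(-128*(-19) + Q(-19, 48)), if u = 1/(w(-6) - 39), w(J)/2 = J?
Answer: -27643/144891 ≈ -0.19078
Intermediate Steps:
Q(o, C) = C + o² (Q(o, C) = o² + C = C + o²)
w(J) = 2*J
u = -1/51 (u = 1/(2*(-6) - 39) = 1/(-12 - 39) = 1/(-51) = -1/51 ≈ -0.019608)
k(b) = -1/51
(-542 + k(27))/(-128*(-19) + Q(-19, 48)) = (-542 - 1/51)/(-128*(-19) + (48 + (-19)²)) = -27643/(51*(2432 + (48 + 361))) = -27643/(51*(2432 + 409)) = -27643/51/2841 = -27643/51*1/2841 = -27643/144891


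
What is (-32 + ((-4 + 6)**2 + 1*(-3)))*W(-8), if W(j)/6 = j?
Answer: 1488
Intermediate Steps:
W(j) = 6*j
(-32 + ((-4 + 6)**2 + 1*(-3)))*W(-8) = (-32 + ((-4 + 6)**2 + 1*(-3)))*(6*(-8)) = (-32 + (2**2 - 3))*(-48) = (-32 + (4 - 3))*(-48) = (-32 + 1)*(-48) = -31*(-48) = 1488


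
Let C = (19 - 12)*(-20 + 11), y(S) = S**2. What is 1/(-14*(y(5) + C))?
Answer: 1/532 ≈ 0.0018797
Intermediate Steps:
C = -63 (C = 7*(-9) = -63)
1/(-14*(y(5) + C)) = 1/(-14*(5**2 - 63)) = 1/(-14*(25 - 63)) = 1/(-14*(-38)) = 1/532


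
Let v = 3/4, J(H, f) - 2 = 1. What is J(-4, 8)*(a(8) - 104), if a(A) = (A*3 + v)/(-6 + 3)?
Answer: -1347/4 ≈ -336.75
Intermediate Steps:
J(H, f) = 3 (J(H, f) = 2 + 1 = 3)
v = 3/4 (v = 3*(1/4) = 3/4 ≈ 0.75000)
a(A) = -1/4 - A (a(A) = (A*3 + 3/4)/(-6 + 3) = (3*A + 3/4)/(-3) = (3/4 + 3*A)*(-1/3) = -1/4 - A)
J(-4, 8)*(a(8) - 104) = 3*((-1/4 - 1*8) - 104) = 3*((-1/4 - 8) - 104) = 3*(-33/4 - 104) = 3*(-449/4) = -1347/4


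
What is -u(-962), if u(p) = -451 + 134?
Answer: 317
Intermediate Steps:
u(p) = -317
-u(-962) = -1*(-317) = 317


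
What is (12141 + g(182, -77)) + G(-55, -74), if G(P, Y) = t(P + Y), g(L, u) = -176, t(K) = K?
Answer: 11836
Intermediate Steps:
G(P, Y) = P + Y
(12141 + g(182, -77)) + G(-55, -74) = (12141 - 176) + (-55 - 74) = 11965 - 129 = 11836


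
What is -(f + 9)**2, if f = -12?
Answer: -9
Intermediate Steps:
-(f + 9)**2 = -(-12 + 9)**2 = -1*(-3)**2 = -1*9 = -9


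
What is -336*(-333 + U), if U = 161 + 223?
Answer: -17136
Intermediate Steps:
U = 384
-336*(-333 + U) = -336*(-333 + 384) = -336*51 = -17136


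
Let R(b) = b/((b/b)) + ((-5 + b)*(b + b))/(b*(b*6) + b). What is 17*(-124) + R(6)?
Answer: -77772/37 ≈ -2101.9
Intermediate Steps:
R(b) = b + 2*b*(-5 + b)/(b + 6*b**2) (R(b) = b/1 + ((-5 + b)*(2*b))/(b*(6*b) + b) = b*1 + (2*b*(-5 + b))/(6*b**2 + b) = b + (2*b*(-5 + b))/(b + 6*b**2) = b + 2*b*(-5 + b)/(b + 6*b**2))
17*(-124) + R(6) = 17*(-124) + (-10 + 3*6 + 6*6**2)/(1 + 6*6) = -2108 + (-10 + 18 + 6*36)/(1 + 36) = -2108 + (-10 + 18 + 216)/37 = -2108 + (1/37)*224 = -2108 + 224/37 = -77772/37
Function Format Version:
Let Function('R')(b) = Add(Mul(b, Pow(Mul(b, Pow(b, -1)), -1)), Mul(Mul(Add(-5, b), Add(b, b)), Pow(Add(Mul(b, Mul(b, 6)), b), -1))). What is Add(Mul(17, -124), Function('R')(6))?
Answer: Rational(-77772, 37) ≈ -2101.9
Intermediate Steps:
Function('R')(b) = Add(b, Mul(2, b, Pow(Add(b, Mul(6, Pow(b, 2))), -1), Add(-5, b))) (Function('R')(b) = Add(Mul(b, Pow(1, -1)), Mul(Mul(Add(-5, b), Mul(2, b)), Pow(Add(Mul(b, Mul(6, b)), b), -1))) = Add(Mul(b, 1), Mul(Mul(2, b, Add(-5, b)), Pow(Add(Mul(6, Pow(b, 2)), b), -1))) = Add(b, Mul(Mul(2, b, Add(-5, b)), Pow(Add(b, Mul(6, Pow(b, 2))), -1))) = Add(b, Mul(2, b, Pow(Add(b, Mul(6, Pow(b, 2))), -1), Add(-5, b))))
Add(Mul(17, -124), Function('R')(6)) = Add(Mul(17, -124), Mul(Pow(Add(1, Mul(6, 6)), -1), Add(-10, Mul(3, 6), Mul(6, Pow(6, 2))))) = Add(-2108, Mul(Pow(Add(1, 36), -1), Add(-10, 18, Mul(6, 36)))) = Add(-2108, Mul(Pow(37, -1), Add(-10, 18, 216))) = Add(-2108, Mul(Rational(1, 37), 224)) = Add(-2108, Rational(224, 37)) = Rational(-77772, 37)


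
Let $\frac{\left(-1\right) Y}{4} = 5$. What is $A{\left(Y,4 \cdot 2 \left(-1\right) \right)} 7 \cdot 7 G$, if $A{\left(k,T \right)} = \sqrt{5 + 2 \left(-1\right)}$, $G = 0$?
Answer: $0$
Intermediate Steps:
$Y = -20$ ($Y = \left(-4\right) 5 = -20$)
$A{\left(k,T \right)} = \sqrt{3}$ ($A{\left(k,T \right)} = \sqrt{5 - 2} = \sqrt{3}$)
$A{\left(Y,4 \cdot 2 \left(-1\right) \right)} 7 \cdot 7 G = \sqrt{3} \cdot 7 \cdot 7 \cdot 0 = \sqrt{3} \cdot 49 \cdot 0 = \sqrt{3} \cdot 0 = 0$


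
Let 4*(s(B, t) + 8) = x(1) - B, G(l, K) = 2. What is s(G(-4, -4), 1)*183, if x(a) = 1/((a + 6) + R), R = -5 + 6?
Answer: -49593/32 ≈ -1549.8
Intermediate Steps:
R = 1
x(a) = 1/(7 + a) (x(a) = 1/((a + 6) + 1) = 1/((6 + a) + 1) = 1/(7 + a))
s(B, t) = -255/32 - B/4 (s(B, t) = -8 + (1/(7 + 1) - B)/4 = -8 + (1/8 - B)/4 = -8 + (⅛ - B)/4 = -8 + (1/32 - B/4) = -255/32 - B/4)
s(G(-4, -4), 1)*183 = (-255/32 - ¼*2)*183 = (-255/32 - ½)*183 = -271/32*183 = -49593/32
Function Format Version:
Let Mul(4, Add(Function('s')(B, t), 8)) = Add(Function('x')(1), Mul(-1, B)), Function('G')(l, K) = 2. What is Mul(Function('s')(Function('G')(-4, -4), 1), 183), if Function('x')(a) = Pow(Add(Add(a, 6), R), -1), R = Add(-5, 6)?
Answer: Rational(-49593, 32) ≈ -1549.8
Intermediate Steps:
R = 1
Function('x')(a) = Pow(Add(7, a), -1) (Function('x')(a) = Pow(Add(Add(a, 6), 1), -1) = Pow(Add(Add(6, a), 1), -1) = Pow(Add(7, a), -1))
Function('s')(B, t) = Add(Rational(-255, 32), Mul(Rational(-1, 4), B)) (Function('s')(B, t) = Add(-8, Mul(Rational(1, 4), Add(Pow(Add(7, 1), -1), Mul(-1, B)))) = Add(-8, Mul(Rational(1, 4), Add(Pow(8, -1), Mul(-1, B)))) = Add(-8, Mul(Rational(1, 4), Add(Rational(1, 8), Mul(-1, B)))) = Add(-8, Add(Rational(1, 32), Mul(Rational(-1, 4), B))) = Add(Rational(-255, 32), Mul(Rational(-1, 4), B)))
Mul(Function('s')(Function('G')(-4, -4), 1), 183) = Mul(Add(Rational(-255, 32), Mul(Rational(-1, 4), 2)), 183) = Mul(Add(Rational(-255, 32), Rational(-1, 2)), 183) = Mul(Rational(-271, 32), 183) = Rational(-49593, 32)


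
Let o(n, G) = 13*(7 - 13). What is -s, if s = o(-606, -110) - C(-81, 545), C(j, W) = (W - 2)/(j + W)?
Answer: 36735/464 ≈ 79.170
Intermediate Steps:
o(n, G) = -78 (o(n, G) = 13*(-6) = -78)
C(j, W) = (-2 + W)/(W + j)
s = -36735/464 (s = -78 - (-2 + 545)/(545 - 81) = -78 - 543/464 = -36735/464 ≈ -79.170)
-s = -1*(-36735/464) = 36735/464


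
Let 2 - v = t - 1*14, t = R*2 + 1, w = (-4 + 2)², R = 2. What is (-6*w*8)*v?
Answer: -2112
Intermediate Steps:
w = 4 (w = (-2)² = 4)
t = 5 (t = 2*2 + 1 = 4 + 1 = 5)
v = 11 (v = 2 - (5 - 1*14) = 2 - (5 - 14) = 2 - 1*(-9) = 2 + 9 = 11)
(-6*w*8)*v = (-6*4*8)*11 = -24*8*11 = -192*11 = -2112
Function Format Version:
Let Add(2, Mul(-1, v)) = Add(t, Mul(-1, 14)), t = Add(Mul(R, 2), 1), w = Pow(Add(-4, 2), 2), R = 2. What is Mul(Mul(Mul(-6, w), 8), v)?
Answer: -2112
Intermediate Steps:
w = 4 (w = Pow(-2, 2) = 4)
t = 5 (t = Add(Mul(2, 2), 1) = Add(4, 1) = 5)
v = 11 (v = Add(2, Mul(-1, Add(5, Mul(-1, 14)))) = Add(2, Mul(-1, Add(5, -14))) = Add(2, Mul(-1, -9)) = Add(2, 9) = 11)
Mul(Mul(Mul(-6, w), 8), v) = Mul(Mul(Mul(-6, 4), 8), 11) = Mul(Mul(-24, 8), 11) = Mul(-192, 11) = -2112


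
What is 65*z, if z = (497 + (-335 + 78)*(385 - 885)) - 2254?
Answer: 8238295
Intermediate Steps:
z = 126743 (z = (497 - 257*(-500)) - 2254 = (497 + 128500) - 2254 = 128997 - 2254 = 126743)
65*z = 65*126743 = 8238295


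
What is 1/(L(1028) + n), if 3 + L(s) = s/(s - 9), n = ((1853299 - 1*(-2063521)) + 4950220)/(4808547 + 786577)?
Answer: -1425357839/579248209 ≈ -2.4607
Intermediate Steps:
n = 2216760/1398781 (n = ((1853299 + 2063521) + 4950220)/5595124 = (3916820 + 4950220)*(1/5595124) = 8867040*(1/5595124) = 2216760/1398781 ≈ 1.5848)
L(s) = -3 + s/(-9 + s) (L(s) = -3 + s/(s - 9) = -3 + s/(-9 + s))
1/(L(1028) + n) = 1/((27 - 2*1028)/(-9 + 1028) + 2216760/1398781) = 1/((27 - 2056)/1019 + 2216760/1398781) = 1/((1/1019)*(-2029) + 2216760/1398781) = 1/(-2029/1019 + 2216760/1398781) = 1/(-579248209/1425357839) = -1425357839/579248209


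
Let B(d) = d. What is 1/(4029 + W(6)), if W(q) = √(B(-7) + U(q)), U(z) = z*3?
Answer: 4029/16232830 - √11/16232830 ≈ 0.00024800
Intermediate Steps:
U(z) = 3*z
W(q) = √(-7 + 3*q)
1/(4029 + W(6)) = 1/(4029 + √(-7 + 3*6)) = 1/(4029 + √(-7 + 18)) = 1/(4029 + √11)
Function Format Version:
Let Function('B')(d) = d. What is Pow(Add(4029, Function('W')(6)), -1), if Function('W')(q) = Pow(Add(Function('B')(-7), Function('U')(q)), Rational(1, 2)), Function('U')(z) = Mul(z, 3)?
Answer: Add(Rational(4029, 16232830), Mul(Rational(-1, 16232830), Pow(11, Rational(1, 2)))) ≈ 0.00024800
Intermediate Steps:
Function('U')(z) = Mul(3, z)
Function('W')(q) = Pow(Add(-7, Mul(3, q)), Rational(1, 2))
Pow(Add(4029, Function('W')(6)), -1) = Pow(Add(4029, Pow(Add(-7, Mul(3, 6)), Rational(1, 2))), -1) = Pow(Add(4029, Pow(Add(-7, 18), Rational(1, 2))), -1) = Pow(Add(4029, Pow(11, Rational(1, 2))), -1)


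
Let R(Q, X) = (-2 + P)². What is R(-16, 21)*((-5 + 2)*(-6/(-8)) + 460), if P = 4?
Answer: 1831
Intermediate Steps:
R(Q, X) = 4 (R(Q, X) = (-2 + 4)² = 2² = 4)
R(-16, 21)*((-5 + 2)*(-6/(-8)) + 460) = 4*((-5 + 2)*(-6/(-8)) + 460) = 4*(-(-18)*(-1)/8 + 460) = 4*(-3*¾ + 460) = 4*(-9/4 + 460) = 4*(1831/4) = 1831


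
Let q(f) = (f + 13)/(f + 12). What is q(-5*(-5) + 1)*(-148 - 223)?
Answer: -14469/38 ≈ -380.76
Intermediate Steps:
q(f) = (13 + f)/(12 + f)
q(-5*(-5) + 1)*(-148 - 223) = ((13 + (-5*(-5) + 1))/(12 + (-5*(-5) + 1)))*(-148 - 223) = ((13 + (25 + 1))/(12 + (25 + 1)))*(-371) = ((13 + 26)/(12 + 26))*(-371) = (39/38)*(-371) = -14469/38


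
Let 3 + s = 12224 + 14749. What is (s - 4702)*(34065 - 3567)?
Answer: 679129464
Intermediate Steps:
s = 26970 (s = -3 + (12224 + 14749) = -3 + 26973 = 26970)
(s - 4702)*(34065 - 3567) = (26970 - 4702)*(34065 - 3567) = 22268*30498 = 679129464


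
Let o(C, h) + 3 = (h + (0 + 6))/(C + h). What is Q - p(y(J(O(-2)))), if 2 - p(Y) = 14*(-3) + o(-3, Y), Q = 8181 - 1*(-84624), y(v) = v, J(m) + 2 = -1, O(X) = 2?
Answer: 185515/2 ≈ 92758.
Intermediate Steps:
o(C, h) = -3 + (6 + h)/(C + h) (o(C, h) = -3 + (h + (0 + 6))/(C + h) = -3 + (h + 6)/(C + h) = -3 + (6 + h)/(C + h))
J(m) = -3 (J(m) = -2 - 1 = -3)
Q = 92805 (Q = 8181 + 84624 = 92805)
p(Y) = 44 - (15 - 2*Y)/(-3 + Y) (p(Y) = 2 - (14*(-3) + (6 - 3*(-3) - 2*Y)/(-3 + Y)) = 2 - (-42 + (6 + 9 - 2*Y)/(-3 + Y)) = 2 - (-42 + (15 - 2*Y)/(-3 + Y)) = 2 + (42 - (15 - 2*Y)/(-3 + Y)) = 44 - (15 - 2*Y)/(-3 + Y))
Q - p(y(J(O(-2)))) = 92805 - (-147 + 46*(-3))/(-3 - 3) = 92805 - (-147 - 138)/(-6) = 92805 - (-1)*(-285)/6 = 92805 - 1*95/2 = 92805 - 95/2 = 185515/2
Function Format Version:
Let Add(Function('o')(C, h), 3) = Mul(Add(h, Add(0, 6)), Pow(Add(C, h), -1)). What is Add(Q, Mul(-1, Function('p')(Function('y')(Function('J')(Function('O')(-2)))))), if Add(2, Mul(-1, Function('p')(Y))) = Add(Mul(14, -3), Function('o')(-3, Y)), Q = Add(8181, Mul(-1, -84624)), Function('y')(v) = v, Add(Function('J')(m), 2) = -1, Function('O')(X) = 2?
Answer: Rational(185515, 2) ≈ 92758.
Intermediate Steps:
Function('o')(C, h) = Add(-3, Mul(Pow(Add(C, h), -1), Add(6, h))) (Function('o')(C, h) = Add(-3, Mul(Add(h, Add(0, 6)), Pow(Add(C, h), -1))) = Add(-3, Mul(Add(h, 6), Pow(Add(C, h), -1))) = Add(-3, Mul(Add(6, h), Pow(Add(C, h), -1))) = Add(-3, Mul(Pow(Add(C, h), -1), Add(6, h))))
Function('J')(m) = -3 (Function('J')(m) = Add(-2, -1) = -3)
Q = 92805 (Q = Add(8181, 84624) = 92805)
Function('p')(Y) = Add(44, Mul(-1, Pow(Add(-3, Y), -1), Add(15, Mul(-2, Y)))) (Function('p')(Y) = Add(2, Mul(-1, Add(Mul(14, -3), Mul(Pow(Add(-3, Y), -1), Add(6, Mul(-3, -3), Mul(-2, Y)))))) = Add(2, Mul(-1, Add(-42, Mul(Pow(Add(-3, Y), -1), Add(6, 9, Mul(-2, Y)))))) = Add(2, Mul(-1, Add(-42, Mul(Pow(Add(-3, Y), -1), Add(15, Mul(-2, Y)))))) = Add(2, Add(42, Mul(-1, Pow(Add(-3, Y), -1), Add(15, Mul(-2, Y))))) = Add(44, Mul(-1, Pow(Add(-3, Y), -1), Add(15, Mul(-2, Y)))))
Add(Q, Mul(-1, Function('p')(Function('y')(Function('J')(Function('O')(-2)))))) = Add(92805, Mul(-1, Mul(Pow(Add(-3, -3), -1), Add(-147, Mul(46, -3))))) = Add(92805, Mul(-1, Mul(Pow(-6, -1), Add(-147, -138)))) = Add(92805, Mul(-1, Mul(Rational(-1, 6), -285))) = Add(92805, Mul(-1, Rational(95, 2))) = Add(92805, Rational(-95, 2)) = Rational(185515, 2)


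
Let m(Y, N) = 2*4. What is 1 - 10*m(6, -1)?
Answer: -79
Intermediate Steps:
m(Y, N) = 8
1 - 10*m(6, -1) = 1 - 10*8 = 1 - 80 = -79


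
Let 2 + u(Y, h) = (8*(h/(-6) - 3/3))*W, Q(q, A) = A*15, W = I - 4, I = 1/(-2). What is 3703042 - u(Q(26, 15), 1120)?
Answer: 3696288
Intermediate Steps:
I = -1/2 ≈ -0.50000
W = -9/2 (W = -1/2 - 4 = -9/2 ≈ -4.5000)
Q(q, A) = 15*A
u(Y, h) = 34 + 6*h (u(Y, h) = -2 + (8*(h/(-6) - 3/3))*(-9/2) = -2 + (8*(h*(-1/6) - 3*1/3))*(-9/2) = -2 + (8*(-h/6 - 1))*(-9/2) = -2 + (8*(-1 - h/6))*(-9/2) = -2 + (-8 - 4*h/3)*(-9/2) = -2 + (36 + 6*h) = 34 + 6*h)
3703042 - u(Q(26, 15), 1120) = 3703042 - (34 + 6*1120) = 3703042 - (34 + 6720) = 3703042 - 1*6754 = 3703042 - 6754 = 3696288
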